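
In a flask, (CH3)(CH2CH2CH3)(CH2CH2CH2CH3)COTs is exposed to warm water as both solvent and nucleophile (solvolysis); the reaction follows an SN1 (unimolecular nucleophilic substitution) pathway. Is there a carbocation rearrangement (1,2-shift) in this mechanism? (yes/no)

no

The first-formed carbocation is tertiary.
No single 1,2-shift to an adjacent carbon would produce a more-substituted cation than the one already present, so no rearrangement occurs.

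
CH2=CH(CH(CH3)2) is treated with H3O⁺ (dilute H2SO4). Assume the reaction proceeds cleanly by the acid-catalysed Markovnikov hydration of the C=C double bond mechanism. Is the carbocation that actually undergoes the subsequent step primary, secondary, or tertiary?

Step 1: Electrophilic addition begins with the π(C=C) electrons forming a bond to the proton of H3O⁺. Following Markovnikov's rule, the resulting cation is secondary. H2O is released.
Step 2: Carbocation rearrangement: a 1,2-hydride shift from the adjacent isopropyl carbon converts the initially-formed secondary cation into the more stable tertiary cation.
The cation rearranges from secondary to tertiary via a 1,2-hydride shift from the adjacent isopropyl carbon; the tertiary cation is what reacts next.

tertiary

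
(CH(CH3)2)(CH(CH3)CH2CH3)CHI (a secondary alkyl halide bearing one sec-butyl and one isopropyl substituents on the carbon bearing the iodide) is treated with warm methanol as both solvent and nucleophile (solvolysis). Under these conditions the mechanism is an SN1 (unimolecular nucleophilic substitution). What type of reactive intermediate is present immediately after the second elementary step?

tertiary carbocation

Step 1: Ionisation: the C–I σ-bond cleaves heterolytically; both bonding electrons depart with I⁻, leaving a secondary carbocation at the α-carbon.
Step 2: A hydride (H with its bonding pair) migrates from the adjacent sec-butyl carbon to the cationic centre — a 1,2-hydride shift — upgrading the secondary cation to a tertiary one.
After step 2 the species present is a tertiary carbocation.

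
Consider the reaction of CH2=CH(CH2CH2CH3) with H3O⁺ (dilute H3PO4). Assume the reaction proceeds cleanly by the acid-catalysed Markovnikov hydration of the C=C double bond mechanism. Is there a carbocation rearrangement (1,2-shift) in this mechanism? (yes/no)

The first-formed carbocation is secondary.
No single 1,2-shift to an adjacent carbon would produce a more-substituted cation than the one already present, so no rearrangement occurs.

no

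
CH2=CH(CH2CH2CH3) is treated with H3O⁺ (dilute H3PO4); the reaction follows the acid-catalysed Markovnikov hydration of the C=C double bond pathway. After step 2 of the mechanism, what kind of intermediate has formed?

oxonium ion

Step 1: Protonation of the alkene by H3O⁺: the π bond acts as the nucleophile and picks up H⁺, giving the more stable (Markovnikov) secondary carbocation. H2O is released.
Step 2: Water acts as the nucleophile: an oxygen lone pair bonds to the cationic carbon, giving an oxonium-ion intermediate.
After step 2 the species present is an oxonium ion.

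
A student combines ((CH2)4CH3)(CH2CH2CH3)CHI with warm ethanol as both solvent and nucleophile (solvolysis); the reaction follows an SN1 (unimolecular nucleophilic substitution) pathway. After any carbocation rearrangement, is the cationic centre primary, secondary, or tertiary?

secondary

Step 1: Rate-determining heterolysis of the C–I bond gives I⁻ and a secondary carbocation.
No single 1,2-shift to an adjacent carbon would give a more-substituted cation, so no rearrangement occurs.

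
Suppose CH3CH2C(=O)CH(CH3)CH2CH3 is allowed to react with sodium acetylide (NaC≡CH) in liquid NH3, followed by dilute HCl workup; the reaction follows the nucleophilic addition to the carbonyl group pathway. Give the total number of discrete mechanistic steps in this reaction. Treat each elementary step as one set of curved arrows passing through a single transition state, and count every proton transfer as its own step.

2

Step 1: Nucleophilic addition: HC≡C⁻ adds to the carbonyl carbon, pushing the π(C=O) electron pair onto oxygen and giving a tetrahedral alkoxide.
Step 2: On dilute HCl workup the alkoxide oxygen is protonated, giving a propargyl alcohol.
Total: 2 elementary steps.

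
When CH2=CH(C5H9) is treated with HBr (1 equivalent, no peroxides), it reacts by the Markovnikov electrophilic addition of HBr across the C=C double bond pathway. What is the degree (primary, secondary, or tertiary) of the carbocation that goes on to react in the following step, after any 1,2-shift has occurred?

tertiary

Step 1: The π electrons of the C=C bond attack a proton of HBr; Markovnikov addition places the new C–H on the less-substituted alkene carbon, so the positive charge ends up on the more-substituted carbon — a secondary carbocation. The H–Br bond breaks heterolytically, releasing Br⁻.
Step 2: A hydride (H with its bonding pair) migrates from the adjacent cyclopentyl carbon to the cationic centre — a 1,2-hydride shift — upgrading the secondary cation to a tertiary one.
The cation rearranges from secondary to tertiary via a 1,2-hydride shift from the adjacent cyclopentyl carbon; the tertiary cation is what reacts next.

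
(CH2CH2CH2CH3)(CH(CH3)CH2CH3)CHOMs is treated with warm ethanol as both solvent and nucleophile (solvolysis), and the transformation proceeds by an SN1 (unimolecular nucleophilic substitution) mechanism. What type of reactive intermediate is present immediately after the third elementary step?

oxonium ion

Step 1: The C–O bond breaks with both electrons going to the mesylate; MsO⁻ leaves and a secondary carbocation remains.
Step 2: A hydride (H with its bonding pair) migrates from the adjacent sec-butyl carbon to the cationic centre — a 1,2-hydride shift — upgrading the secondary cation to a tertiary one.
Step 3: Nucleophilic capture: the oxygen of CH3CH2OH bonds to the cationic carbon, producing an oxonium-ion intermediate.
After step 3 the species present is an oxonium ion.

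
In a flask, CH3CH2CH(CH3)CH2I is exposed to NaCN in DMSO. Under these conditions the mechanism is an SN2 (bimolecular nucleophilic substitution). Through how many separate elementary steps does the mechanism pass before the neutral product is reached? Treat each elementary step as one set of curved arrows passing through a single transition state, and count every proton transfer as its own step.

Step 1: Backside attack by CN⁻ on the carbon bearing the iodide: the new C–C bond forms as the C–I bond breaks, with Walden inversion at carbon.
Total: 1 elementary step.

1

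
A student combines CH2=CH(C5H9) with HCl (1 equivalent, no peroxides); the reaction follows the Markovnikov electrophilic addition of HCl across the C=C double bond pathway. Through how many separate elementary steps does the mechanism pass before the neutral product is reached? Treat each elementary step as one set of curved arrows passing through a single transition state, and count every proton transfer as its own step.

Step 1: Protonation of the alkene by HCl: the π bond acts as the nucleophile and picks up H⁺, giving the more stable (Markovnikov) secondary carbocation. The H–Cl bond breaks heterolytically, releasing Cl⁻.
Step 2: Carbocation rearrangement: a 1,2-hydride shift from the adjacent cyclopentyl carbon converts the initially-formed secondary cation into the more stable tertiary cation.
Step 3: Nucleophilic attack by Cl⁻ on the carbocation completes the addition, giving R–Cl.
Total: 3 elementary steps.

3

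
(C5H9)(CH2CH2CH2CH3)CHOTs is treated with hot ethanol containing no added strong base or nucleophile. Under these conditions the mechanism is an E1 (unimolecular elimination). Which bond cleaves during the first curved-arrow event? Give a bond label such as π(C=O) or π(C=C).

Step 1: Unassisted departure of TsO⁻ (taking the C–O bonding pair) generates a secondary carbocation.
The bond broken in this step is the C–O bond.

C–O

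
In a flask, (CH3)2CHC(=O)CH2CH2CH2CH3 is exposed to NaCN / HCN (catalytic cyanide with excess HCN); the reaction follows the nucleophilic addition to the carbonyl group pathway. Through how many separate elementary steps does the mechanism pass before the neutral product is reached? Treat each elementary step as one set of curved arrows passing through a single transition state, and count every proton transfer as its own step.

2

Step 1: CN⁻ attacks the sp² carbonyl carbon; the C=O π bond breaks and the electrons end up as a lone pair on the alkoxide oxygen of the tetrahedral intermediate.
Step 2: The alkoxide is protonated in situ by undissociated HCN, yielding a cyanohydrin; the CN⁻ so formed carries on the cycle.
Total: 2 elementary steps.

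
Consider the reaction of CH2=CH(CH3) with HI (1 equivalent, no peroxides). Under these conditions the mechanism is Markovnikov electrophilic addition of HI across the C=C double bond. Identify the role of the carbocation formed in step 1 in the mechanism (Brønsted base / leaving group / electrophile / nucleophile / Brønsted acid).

electrophile

Step 2: The I⁻ anion donates a lone pair to the carbocation, forming the new C–I σ-bond and giving the neutral alkyl halide.
The carbocation formed in step 1 accepts an electron pair into an empty or π* orbital — it is the electrophile.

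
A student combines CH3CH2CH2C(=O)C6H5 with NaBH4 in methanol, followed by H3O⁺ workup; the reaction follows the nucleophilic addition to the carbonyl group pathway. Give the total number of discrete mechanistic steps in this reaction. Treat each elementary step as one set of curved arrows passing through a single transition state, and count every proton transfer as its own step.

2

Step 1: Nucleophilic addition: H⁻ (delivered from BH4⁻) adds to the carbonyl carbon, pushing the π(C=O) electron pair onto oxygen and giving a tetrahedral alkoxide.
Step 2: On H3O⁺ workup the alkoxide oxygen is protonated, giving an alcohol.
Total: 2 elementary steps.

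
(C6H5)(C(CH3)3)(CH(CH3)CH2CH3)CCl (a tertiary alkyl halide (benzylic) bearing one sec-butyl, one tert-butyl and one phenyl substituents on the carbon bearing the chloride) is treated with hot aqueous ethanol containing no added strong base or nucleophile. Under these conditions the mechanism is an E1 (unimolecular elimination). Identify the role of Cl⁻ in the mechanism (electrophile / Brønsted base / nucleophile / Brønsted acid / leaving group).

Step 1: The C–Cl bond breaks with both electrons going to the chloride; Cl⁻ leaves and a tertiary carbocation remains.
Cl⁻ departs with both electrons of the breaking σ-bond — that is the definition of a leaving group.

leaving group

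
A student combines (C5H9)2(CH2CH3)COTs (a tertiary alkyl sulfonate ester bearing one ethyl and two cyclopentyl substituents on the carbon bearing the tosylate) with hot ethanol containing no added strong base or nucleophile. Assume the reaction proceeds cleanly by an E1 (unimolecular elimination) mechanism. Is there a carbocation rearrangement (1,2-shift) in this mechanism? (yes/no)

The first-formed carbocation is tertiary.
No single 1,2-shift to an adjacent carbon would produce a more-substituted cation than the one already present, so no rearrangement occurs.

no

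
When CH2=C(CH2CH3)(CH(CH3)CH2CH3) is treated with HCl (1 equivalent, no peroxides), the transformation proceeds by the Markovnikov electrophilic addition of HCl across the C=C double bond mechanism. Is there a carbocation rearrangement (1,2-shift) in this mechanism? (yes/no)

no

The first-formed carbocation is tertiary.
No single 1,2-shift to an adjacent carbon would produce a more-substituted cation than the one already present, so no rearrangement occurs.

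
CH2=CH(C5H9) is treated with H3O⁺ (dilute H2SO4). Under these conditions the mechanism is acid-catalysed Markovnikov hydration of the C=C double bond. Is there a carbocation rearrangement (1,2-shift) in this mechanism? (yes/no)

The first-formed carbocation is secondary.
The adjacent cyclopentyl carbon already bears 2 other carbon substituents and has a hydrogen to migrate; after a 1,2-hydride shift from that carbon the positive charge sits on a tertiary centre.
Tertiary is more stable than secondary, so the shift occurs.

yes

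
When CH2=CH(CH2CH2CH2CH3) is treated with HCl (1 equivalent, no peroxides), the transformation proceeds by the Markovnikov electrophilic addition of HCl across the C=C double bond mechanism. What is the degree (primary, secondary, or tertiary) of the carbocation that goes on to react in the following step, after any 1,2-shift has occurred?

secondary

Step 1: Electrophilic addition begins with the π(C=C) electrons forming a bond to the proton of HCl. Following Markovnikov's rule, the resulting cation is secondary. The H–Cl bond breaks heterolytically, releasing Cl⁻.
No single 1,2-shift to an adjacent carbon would give a more-substituted cation, so no rearrangement occurs.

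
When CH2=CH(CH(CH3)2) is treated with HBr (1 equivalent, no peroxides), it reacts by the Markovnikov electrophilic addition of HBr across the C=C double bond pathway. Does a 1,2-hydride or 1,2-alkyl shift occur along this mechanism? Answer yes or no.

yes

The first-formed carbocation is secondary.
The adjacent isopropyl carbon already bears 2 other carbon substituents and has a hydrogen to migrate; after a 1,2-hydride shift from that carbon the positive charge sits on a tertiary centre.
Tertiary is more stable than secondary, so the shift occurs.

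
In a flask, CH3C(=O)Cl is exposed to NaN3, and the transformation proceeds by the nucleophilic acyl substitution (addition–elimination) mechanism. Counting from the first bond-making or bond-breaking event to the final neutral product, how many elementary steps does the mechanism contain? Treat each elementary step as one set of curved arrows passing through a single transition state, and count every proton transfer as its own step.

Step 1: Nucleophilic addition of N3⁻ to the acyl carbon breaks the π(C=O) bond and yields a tetrahedral, anionic intermediate.
Step 2: Elimination step: re-formation of the carbonyl π bond drives out Cl⁻, giving the new acyl compound.
Total: 2 elementary steps.

2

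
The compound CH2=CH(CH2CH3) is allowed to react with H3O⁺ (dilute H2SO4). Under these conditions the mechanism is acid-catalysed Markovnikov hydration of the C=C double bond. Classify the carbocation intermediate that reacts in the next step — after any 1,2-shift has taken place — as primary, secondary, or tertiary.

Step 1: The π electrons of the C=C bond attack a proton of H3O⁺; Markovnikov addition places the new C–H on the less-substituted alkene carbon, so the positive charge ends up on the more-substituted carbon — a secondary carbocation. H2O is released.
No single 1,2-shift to an adjacent carbon would give a more-substituted cation, so no rearrangement occurs.

secondary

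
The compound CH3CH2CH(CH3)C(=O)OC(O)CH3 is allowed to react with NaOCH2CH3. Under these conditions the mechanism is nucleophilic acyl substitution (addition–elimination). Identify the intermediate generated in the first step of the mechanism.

tetrahedral intermediate

Step 1: Nucleophilic addition of CH3CH2O⁻ to the acyl carbon breaks the π(C=O) bond and yields a tetrahedral, anionic intermediate.
After step 1 the species present is a tetrahedral intermediate.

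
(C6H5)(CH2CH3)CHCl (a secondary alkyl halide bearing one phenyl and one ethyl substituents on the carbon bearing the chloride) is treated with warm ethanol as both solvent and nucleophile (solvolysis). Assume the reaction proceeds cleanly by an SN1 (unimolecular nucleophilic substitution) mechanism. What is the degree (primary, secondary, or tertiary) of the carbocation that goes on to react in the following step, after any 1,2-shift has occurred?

Step 1: Rate-determining heterolysis of the C–Cl bond gives Cl⁻ and a secondary carbocation.
No single 1,2-shift to an adjacent carbon would give a more-substituted cation, so no rearrangement occurs.

secondary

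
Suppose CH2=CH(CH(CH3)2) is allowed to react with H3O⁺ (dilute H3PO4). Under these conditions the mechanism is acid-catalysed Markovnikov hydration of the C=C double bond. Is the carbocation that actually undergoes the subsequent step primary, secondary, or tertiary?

Step 1: Protonation of the alkene by H3O⁺: the π bond acts as the nucleophile and picks up H⁺, giving the more stable (Markovnikov) secondary carbocation. H2O is released.
Step 2: Carbocation rearrangement: a 1,2-hydride shift from the adjacent isopropyl carbon converts the initially-formed secondary cation into the more stable tertiary cation.
The cation rearranges from secondary to tertiary via a 1,2-hydride shift from the adjacent isopropyl carbon; the tertiary cation is what reacts next.

tertiary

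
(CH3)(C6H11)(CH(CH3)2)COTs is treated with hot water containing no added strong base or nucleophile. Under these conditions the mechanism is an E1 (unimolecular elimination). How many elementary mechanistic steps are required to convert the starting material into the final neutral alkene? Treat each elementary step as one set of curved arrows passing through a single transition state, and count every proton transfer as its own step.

Step 1: Unassisted departure of TsO⁻ (taking the C–O bonding pair) generates a tertiary carbocation.
(No 1,2-shift: no single shift to an adjacent carbon would give a more stable cation.)
Step 2: Loss of a β-proton to a water molecule of the solvent: the C–H bonding pair collapses toward the cationic carbon to form the C=C π bond, yielding the alkene.
Total: 2 elementary steps.

2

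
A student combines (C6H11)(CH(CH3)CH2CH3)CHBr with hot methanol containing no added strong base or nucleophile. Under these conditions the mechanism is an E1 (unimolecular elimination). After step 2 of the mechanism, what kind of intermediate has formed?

tertiary carbocation

Step 1: Rate-determining heterolysis of the C–Br bond gives Br⁻ and a secondary carbocation.
Step 2: A 1,2-hydride shift from the adjacent cyclohexyl carbon moves the positive charge from the secondary centre to an adjacent carbon, generating a more stable tertiary carbocation.
After step 2 the species present is a tertiary carbocation.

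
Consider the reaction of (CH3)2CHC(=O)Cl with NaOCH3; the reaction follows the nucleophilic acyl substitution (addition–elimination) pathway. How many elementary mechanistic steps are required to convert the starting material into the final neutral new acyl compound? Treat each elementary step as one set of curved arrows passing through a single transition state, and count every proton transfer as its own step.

2

Step 1: A lone pair on the O of CH3O⁻ attacks the electrophilic acyl carbon; the π(C=O) electrons move onto oxygen, giving a tetrahedral intermediate.
Step 2: Collapse of the tetrahedral intermediate: the alkoxide oxygen pushes its lone pair back to re-form C=O while Cl⁻ leaves.
Total: 2 elementary steps.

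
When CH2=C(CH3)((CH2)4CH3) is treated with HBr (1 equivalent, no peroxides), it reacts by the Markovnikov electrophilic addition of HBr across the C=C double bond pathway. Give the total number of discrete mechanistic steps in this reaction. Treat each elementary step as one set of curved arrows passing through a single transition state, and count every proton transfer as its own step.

2

Step 1: Protonation of the alkene by HBr: the π bond acts as the nucleophile and picks up H⁺, giving the more stable (Markovnikov) tertiary carbocation. The H–Br bond breaks heterolytically, releasing Br⁻.
(No 1,2-shift: no single shift to an adjacent carbon would give a more stable cation.)
Step 2: Nucleophilic attack by Br⁻ on the carbocation completes the addition, giving R–Br.
Total: 2 elementary steps.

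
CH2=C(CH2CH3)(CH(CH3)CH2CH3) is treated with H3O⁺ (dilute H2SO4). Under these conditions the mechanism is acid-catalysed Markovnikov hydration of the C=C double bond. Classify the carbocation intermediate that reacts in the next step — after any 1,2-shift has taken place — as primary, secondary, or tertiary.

Step 1: The π electrons of the C=C bond attack a proton of H3O⁺; Markovnikov addition places the new C–H on the less-substituted alkene carbon, so the positive charge ends up on the more-substituted carbon — a tertiary carbocation. H2O is released.
No single 1,2-shift to an adjacent carbon would give a more-substituted cation, so no rearrangement occurs.

tertiary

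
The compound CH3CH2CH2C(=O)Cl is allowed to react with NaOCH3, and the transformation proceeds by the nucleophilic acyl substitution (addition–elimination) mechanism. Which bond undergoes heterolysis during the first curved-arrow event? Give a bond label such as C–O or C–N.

Step 1: Nucleophilic addition of CH3O⁻ to the acyl carbon breaks the π(C=O) bond and yields a tetrahedral, anionic intermediate.
The bond broken in this step is the π(C=O) bond.

π(C=O)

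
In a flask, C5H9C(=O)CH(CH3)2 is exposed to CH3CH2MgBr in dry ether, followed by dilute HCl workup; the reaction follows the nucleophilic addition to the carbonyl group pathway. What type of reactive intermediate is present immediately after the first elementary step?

tetrahedral alkoxide intermediate

Step 1: Nucleophilic addition: the carbanion-like carbon of CH3CH2MgBr adds to the carbonyl carbon, pushing the π(C=O) electron pair onto oxygen and giving a tetrahedral alkoxide.
After step 1 the species present is a tetrahedral alkoxide intermediate.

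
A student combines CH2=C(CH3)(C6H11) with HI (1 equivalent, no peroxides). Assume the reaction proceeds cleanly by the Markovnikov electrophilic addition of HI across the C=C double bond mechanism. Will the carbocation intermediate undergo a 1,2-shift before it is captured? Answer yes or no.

no

The first-formed carbocation is tertiary.
No single 1,2-shift to an adjacent carbon would produce a more-substituted cation than the one already present, so no rearrangement occurs.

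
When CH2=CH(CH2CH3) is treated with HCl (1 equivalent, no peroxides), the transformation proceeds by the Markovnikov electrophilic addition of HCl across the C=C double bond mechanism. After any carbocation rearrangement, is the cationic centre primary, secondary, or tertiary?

secondary

Step 1: Electrophilic addition begins with the π(C=C) electrons forming a bond to the proton of HCl. Following Markovnikov's rule, the resulting cation is secondary. The H–Cl bond breaks heterolytically, releasing Cl⁻.
No single 1,2-shift to an adjacent carbon would give a more-substituted cation, so no rearrangement occurs.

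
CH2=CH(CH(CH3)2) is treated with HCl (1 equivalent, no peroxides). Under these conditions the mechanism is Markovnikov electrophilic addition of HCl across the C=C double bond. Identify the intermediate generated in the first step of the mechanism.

Step 1: The π electrons of the C=C bond attack a proton of HCl; Markovnikov addition places the new C–H on the less-substituted alkene carbon, so the positive charge ends up on the more-substituted carbon — a secondary carbocation. The H–Cl bond breaks heterolytically, releasing Cl⁻.
After step 1 the species present is a secondary carbocation.

secondary carbocation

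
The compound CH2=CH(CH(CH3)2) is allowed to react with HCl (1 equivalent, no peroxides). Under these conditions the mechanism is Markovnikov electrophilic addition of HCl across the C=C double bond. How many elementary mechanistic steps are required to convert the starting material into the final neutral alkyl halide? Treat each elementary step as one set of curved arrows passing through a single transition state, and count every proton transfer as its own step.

Step 1: The π electrons of the C=C bond attack a proton of HCl; Markovnikov addition places the new C–H on the less-substituted alkene carbon, so the positive charge ends up on the more-substituted carbon — a secondary carbocation. The H–Cl bond breaks heterolytically, releasing Cl⁻.
Step 2: A hydride (H with its bonding pair) migrates from the adjacent isopropyl carbon to the cationic centre — a 1,2-hydride shift — upgrading the secondary cation to a tertiary one.
Step 3: Cl⁻ captures the cation: a lone pair on Cl⁻ fills the empty p orbital, producing the alkyl halide product.
Total: 3 elementary steps.

3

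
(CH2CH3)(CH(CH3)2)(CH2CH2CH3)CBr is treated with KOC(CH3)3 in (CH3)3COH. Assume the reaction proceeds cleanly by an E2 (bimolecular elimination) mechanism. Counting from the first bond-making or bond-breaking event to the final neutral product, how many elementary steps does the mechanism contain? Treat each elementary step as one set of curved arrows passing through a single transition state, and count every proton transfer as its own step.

Step 1: In one step, (CH3)3CO⁻ pulls off a β-proton, the C–Br bond cleaves, and a C=C double bond forms between the α- and β-carbons (E2, anti elimination).
Total: 1 elementary step.

1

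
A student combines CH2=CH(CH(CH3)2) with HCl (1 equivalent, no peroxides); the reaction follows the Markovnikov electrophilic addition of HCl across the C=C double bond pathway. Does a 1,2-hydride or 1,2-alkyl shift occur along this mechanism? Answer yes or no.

yes

The first-formed carbocation is secondary.
The adjacent isopropyl carbon already bears 2 other carbon substituents and has a hydrogen to migrate; after a 1,2-hydride shift from that carbon the positive charge sits on a tertiary centre.
Tertiary is more stable than secondary, so the shift occurs.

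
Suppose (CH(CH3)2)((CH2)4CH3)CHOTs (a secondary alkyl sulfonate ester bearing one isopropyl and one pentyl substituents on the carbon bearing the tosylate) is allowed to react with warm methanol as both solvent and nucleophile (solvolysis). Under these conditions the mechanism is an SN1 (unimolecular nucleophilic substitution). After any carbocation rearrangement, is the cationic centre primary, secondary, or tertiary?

tertiary

Step 1: The C–O bond breaks with both electrons going to the tosylate; TsO⁻ leaves and a secondary carbocation remains.
Step 2: A 1,2-hydride shift from the adjacent isopropyl carbon moves the positive charge from the secondary centre to an adjacent carbon, generating a more stable tertiary carbocation.
The cation rearranges from secondary to tertiary via a 1,2-hydride shift from the adjacent isopropyl carbon; the tertiary cation is what reacts next.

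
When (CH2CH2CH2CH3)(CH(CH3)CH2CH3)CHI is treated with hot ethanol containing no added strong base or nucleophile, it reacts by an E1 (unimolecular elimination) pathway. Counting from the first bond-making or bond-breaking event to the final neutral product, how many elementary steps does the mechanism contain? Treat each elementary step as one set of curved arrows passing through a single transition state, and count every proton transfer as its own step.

3

Step 1: Rate-determining heterolysis of the C–I bond gives I⁻ and a secondary carbocation.
Step 2: A 1,2-hydride shift from the adjacent sec-butyl carbon moves the positive charge from the secondary centre to an adjacent carbon, generating a more stable tertiary carbocation.
Step 3: A weak base (an ethanol molecule from the solvent) removes a proton from a carbon adjacent to the cationic centre; the electrons of that C–H bond become the new π(C=C) bond, giving the alkene.
Total: 3 elementary steps.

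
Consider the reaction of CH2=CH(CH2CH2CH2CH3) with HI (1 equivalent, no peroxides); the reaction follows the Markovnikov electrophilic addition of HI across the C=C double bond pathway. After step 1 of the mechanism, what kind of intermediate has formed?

secondary carbocation

Step 1: Protonation of the alkene by HI: the π bond acts as the nucleophile and picks up H⁺, giving the more stable (Markovnikov) secondary carbocation. The H–I bond breaks heterolytically, releasing I⁻.
After step 1 the species present is a secondary carbocation.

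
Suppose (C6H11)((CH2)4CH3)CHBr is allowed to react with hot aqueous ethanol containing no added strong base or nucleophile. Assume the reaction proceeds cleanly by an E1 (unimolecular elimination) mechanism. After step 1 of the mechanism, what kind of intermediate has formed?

Step 1: Ionisation: the C–Br σ-bond cleaves heterolytically; both bonding electrons depart with Br⁻, leaving a secondary carbocation at the α-carbon.
After step 1 the species present is a secondary carbocation.

secondary carbocation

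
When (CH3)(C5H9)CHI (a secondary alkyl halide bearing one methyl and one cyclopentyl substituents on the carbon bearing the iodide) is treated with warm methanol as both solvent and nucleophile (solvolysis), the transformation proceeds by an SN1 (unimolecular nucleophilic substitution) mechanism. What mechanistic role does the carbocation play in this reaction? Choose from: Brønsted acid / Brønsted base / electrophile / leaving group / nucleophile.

electrophile

Step 3: Nucleophilic capture: the oxygen of CH3OH bonds to the cationic carbon, producing an oxonium-ion intermediate.
The carbocation accepts an electron pair into an empty or π* orbital — it is the electrophile.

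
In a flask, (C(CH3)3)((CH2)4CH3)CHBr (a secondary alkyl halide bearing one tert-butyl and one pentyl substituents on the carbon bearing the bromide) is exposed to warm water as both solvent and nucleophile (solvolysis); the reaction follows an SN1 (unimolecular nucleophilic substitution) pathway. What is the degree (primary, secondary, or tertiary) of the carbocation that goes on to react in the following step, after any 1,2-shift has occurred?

tertiary

Step 1: The C–Br bond breaks with both electrons going to the bromide; Br⁻ leaves and a secondary carbocation remains.
Step 2: Carbocation rearrangement: a 1,2-methyl shift from the adjacent tert-butyl carbon converts the initially-formed secondary cation into the more stable tertiary cation.
The cation rearranges from secondary to tertiary via a 1,2-methyl shift from the adjacent tert-butyl carbon; the tertiary cation is what reacts next.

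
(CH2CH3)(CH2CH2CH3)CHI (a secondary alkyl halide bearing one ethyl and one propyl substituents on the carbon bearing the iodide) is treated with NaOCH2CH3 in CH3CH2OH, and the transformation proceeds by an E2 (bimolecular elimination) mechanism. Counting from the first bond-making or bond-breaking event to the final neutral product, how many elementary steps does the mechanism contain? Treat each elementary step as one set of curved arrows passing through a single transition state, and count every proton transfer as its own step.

1

Step 1: The strong base CH3CH2O⁻ removes a β-hydrogen; in the same concerted event the electrons of the breaking C–H bond form the new π(C=C) bond and the C–I σ-bond breaks, expelling I⁻. Anti-periplanar geometry; one transition state.
Total: 1 elementary step.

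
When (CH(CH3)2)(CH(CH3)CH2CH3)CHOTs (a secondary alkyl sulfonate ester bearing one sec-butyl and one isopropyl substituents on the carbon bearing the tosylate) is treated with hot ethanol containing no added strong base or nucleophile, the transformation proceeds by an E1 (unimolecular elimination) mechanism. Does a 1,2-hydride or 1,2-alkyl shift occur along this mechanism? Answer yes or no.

yes

The first-formed carbocation is secondary.
The adjacent sec-butyl carbon already bears 2 other carbon substituents and has a hydrogen to migrate; after a 1,2-hydride shift from that carbon the positive charge sits on a tertiary centre.
Tertiary is more stable than secondary, so the shift occurs.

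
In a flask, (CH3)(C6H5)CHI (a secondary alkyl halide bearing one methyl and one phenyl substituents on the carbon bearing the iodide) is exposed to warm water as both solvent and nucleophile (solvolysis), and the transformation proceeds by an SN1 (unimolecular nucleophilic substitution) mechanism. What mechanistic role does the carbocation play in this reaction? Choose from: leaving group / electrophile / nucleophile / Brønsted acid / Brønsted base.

Step 2: Nucleophilic capture: the oxygen of H2O bonds to the cationic carbon, producing an oxonium-ion intermediate.
The carbocation accepts an electron pair into an empty or π* orbital — it is the electrophile.

electrophile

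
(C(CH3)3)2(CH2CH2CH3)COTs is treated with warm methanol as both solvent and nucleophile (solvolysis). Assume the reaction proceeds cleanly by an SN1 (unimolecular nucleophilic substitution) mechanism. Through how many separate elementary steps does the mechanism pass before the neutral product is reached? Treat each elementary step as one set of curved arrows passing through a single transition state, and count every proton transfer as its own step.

3

Step 1: Ionisation: the C–O σ-bond cleaves heterolytically; both bonding electrons depart with TsO⁻, leaving a tertiary carbocation at the α-carbon.
(No 1,2-shift: no single shift to an adjacent carbon would give a more stable cation.)
Step 2: Nucleophilic capture: the oxygen of CH3OH bonds to the cationic carbon, producing an oxonium-ion intermediate.
Step 3: A second solvent molecule removes the proton on oxygen, giving the neutral ether product.
Total: 3 elementary steps.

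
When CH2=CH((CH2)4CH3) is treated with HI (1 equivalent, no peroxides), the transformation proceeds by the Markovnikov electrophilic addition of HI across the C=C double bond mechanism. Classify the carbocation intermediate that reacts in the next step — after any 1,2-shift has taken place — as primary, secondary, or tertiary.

Step 1: The π electrons of the C=C bond attack a proton of HI; Markovnikov addition places the new C–H on the less-substituted alkene carbon, so the positive charge ends up on the more-substituted carbon — a secondary carbocation. The H–I bond breaks heterolytically, releasing I⁻.
No single 1,2-shift to an adjacent carbon would give a more-substituted cation, so no rearrangement occurs.

secondary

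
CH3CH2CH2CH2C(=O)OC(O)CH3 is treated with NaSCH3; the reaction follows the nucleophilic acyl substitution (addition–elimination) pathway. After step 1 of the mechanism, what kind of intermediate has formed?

Step 1: Nucleophilic addition of CH3S⁻ to the acyl carbon breaks the π(C=O) bond and yields a tetrahedral, anionic intermediate.
After step 1 the species present is a tetrahedral intermediate.

tetrahedral intermediate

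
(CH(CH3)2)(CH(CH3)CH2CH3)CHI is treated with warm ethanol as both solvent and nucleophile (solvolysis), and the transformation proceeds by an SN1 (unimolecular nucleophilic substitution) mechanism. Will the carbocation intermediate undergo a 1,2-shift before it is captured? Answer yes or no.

The first-formed carbocation is secondary.
The adjacent sec-butyl carbon already bears 2 other carbon substituents and has a hydrogen to migrate; after a 1,2-hydride shift from that carbon the positive charge sits on a tertiary centre.
Tertiary is more stable than secondary, so the shift occurs.

yes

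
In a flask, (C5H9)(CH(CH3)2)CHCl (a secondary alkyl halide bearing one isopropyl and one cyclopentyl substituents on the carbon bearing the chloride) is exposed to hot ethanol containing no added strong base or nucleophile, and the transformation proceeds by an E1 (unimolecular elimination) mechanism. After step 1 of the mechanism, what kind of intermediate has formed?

Step 1: Ionisation: the C–Cl σ-bond cleaves heterolytically; both bonding electrons depart with Cl⁻, leaving a secondary carbocation at the α-carbon.
After step 1 the species present is a secondary carbocation.

secondary carbocation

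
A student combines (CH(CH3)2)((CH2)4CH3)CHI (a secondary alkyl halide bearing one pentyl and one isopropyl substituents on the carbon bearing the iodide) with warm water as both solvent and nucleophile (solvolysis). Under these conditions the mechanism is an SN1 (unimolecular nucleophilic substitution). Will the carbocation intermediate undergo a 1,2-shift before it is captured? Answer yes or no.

yes

The first-formed carbocation is secondary.
The adjacent isopropyl carbon already bears 2 other carbon substituents and has a hydrogen to migrate; after a 1,2-hydride shift from that carbon the positive charge sits on a tertiary centre.
Tertiary is more stable than secondary, so the shift occurs.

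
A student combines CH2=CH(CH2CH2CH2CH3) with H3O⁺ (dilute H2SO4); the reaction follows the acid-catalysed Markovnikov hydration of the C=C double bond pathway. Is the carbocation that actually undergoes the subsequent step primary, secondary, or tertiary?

secondary

Step 1: Electrophilic addition begins with the π(C=C) electrons forming a bond to the proton of H3O⁺. Following Markovnikov's rule, the resulting cation is secondary. H2O is released.
No single 1,2-shift to an adjacent carbon would give a more-substituted cation, so no rearrangement occurs.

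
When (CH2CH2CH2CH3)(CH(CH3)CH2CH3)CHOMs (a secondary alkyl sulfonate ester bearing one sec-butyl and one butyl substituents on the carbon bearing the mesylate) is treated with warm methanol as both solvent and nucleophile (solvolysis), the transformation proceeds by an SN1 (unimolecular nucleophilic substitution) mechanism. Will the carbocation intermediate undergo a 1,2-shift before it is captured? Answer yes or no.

yes

The first-formed carbocation is secondary.
The adjacent sec-butyl carbon already bears 2 other carbon substituents and has a hydrogen to migrate; after a 1,2-hydride shift from that carbon the positive charge sits on a tertiary centre.
Tertiary is more stable than secondary, so the shift occurs.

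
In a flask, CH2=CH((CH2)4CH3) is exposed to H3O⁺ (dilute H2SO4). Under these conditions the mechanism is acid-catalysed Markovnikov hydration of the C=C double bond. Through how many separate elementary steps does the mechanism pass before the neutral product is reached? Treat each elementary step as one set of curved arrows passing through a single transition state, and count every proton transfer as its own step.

3

Step 1: The π electrons of the C=C bond attack a proton of H3O⁺; Markovnikov addition places the new C–H on the less-substituted alkene carbon, so the positive charge ends up on the more-substituted carbon — a secondary carbocation. H2O is released.
(No 1,2-shift: no single shift to an adjacent carbon would give a more stable cation.)
Step 2: Water acts as the nucleophile: an oxygen lone pair bonds to the cationic carbon, giving an oxonium-ion intermediate.
Step 3: Proton transfer from the O–H of the oxonium ion to H2O completes the catalytic cycle and yields the alcohol.
Total: 3 elementary steps.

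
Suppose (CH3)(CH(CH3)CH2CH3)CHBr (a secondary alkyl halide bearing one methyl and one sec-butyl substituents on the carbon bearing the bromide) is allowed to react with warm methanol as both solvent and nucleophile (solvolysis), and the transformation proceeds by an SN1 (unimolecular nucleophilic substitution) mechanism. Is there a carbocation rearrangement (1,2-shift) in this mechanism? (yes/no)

The first-formed carbocation is secondary.
The adjacent sec-butyl carbon already bears 2 other carbon substituents and has a hydrogen to migrate; after a 1,2-hydride shift from that carbon the positive charge sits on a tertiary centre.
Tertiary is more stable than secondary, so the shift occurs.

yes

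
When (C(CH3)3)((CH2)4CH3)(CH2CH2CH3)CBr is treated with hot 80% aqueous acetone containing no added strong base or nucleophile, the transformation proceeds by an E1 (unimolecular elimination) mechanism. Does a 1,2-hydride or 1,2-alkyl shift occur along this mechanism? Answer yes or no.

no

The first-formed carbocation is tertiary.
No single 1,2-shift to an adjacent carbon would produce a more-substituted cation than the one already present, so no rearrangement occurs.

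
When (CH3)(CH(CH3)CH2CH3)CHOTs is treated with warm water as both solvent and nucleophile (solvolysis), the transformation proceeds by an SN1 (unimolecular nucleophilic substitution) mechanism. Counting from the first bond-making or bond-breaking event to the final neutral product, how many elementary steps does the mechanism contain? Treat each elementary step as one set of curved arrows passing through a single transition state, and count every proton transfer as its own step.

4

Step 1: Unassisted departure of TsO⁻ (taking the C–O bonding pair) generates a secondary carbocation.
Step 2: Carbocation rearrangement: a 1,2-hydride shift from the adjacent sec-butyl carbon converts the initially-formed secondary cation into the more stable tertiary cation.
Step 3: Nucleophilic capture: the oxygen of H2O bonds to the cationic carbon, producing an oxonium-ion intermediate.
Step 4: Proton transfer from the O–H of the oxonium ion to a solvent molecule delivers the neutral alcohol.
Total: 4 elementary steps.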